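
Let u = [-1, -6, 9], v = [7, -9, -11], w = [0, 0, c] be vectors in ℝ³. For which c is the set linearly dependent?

Place the vectors as rows of a 3×3 matrix; dependence ⇔ determinant zero.
Cofactor expansion gives det = 51*c.
Solving 51*c = 0 yields c = 0.

c = 0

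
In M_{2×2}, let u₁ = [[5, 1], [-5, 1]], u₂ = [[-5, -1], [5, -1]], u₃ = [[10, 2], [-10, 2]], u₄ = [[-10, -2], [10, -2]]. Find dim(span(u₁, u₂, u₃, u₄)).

Use coordinates relative to {E₁₁, E₁₂, E₂₁, E₂₂}.
Apply Gaussian elimination to the matrix whose rows are u₁, u₂, u₃, u₄.
Exactly 1 pivot survives; hence the rank is 1.

1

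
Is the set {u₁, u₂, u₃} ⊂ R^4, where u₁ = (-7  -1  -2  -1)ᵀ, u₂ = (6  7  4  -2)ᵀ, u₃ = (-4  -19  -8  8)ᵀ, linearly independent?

Row-reduce the matrix whose columns are u₁, u₂, u₃.
The reduction yields 2 nonzero rows, so the rank is 2.
Since rank 2 < 3, the set is linearly dependent.

linearly dependent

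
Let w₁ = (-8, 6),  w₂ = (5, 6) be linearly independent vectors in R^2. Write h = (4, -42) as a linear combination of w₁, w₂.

Write h = α₁w₁ + α₂w₂ and equate components.
Back-substitution yields (α₁, α₂) = (-3, -4).

h = -3w₁ - 4w₂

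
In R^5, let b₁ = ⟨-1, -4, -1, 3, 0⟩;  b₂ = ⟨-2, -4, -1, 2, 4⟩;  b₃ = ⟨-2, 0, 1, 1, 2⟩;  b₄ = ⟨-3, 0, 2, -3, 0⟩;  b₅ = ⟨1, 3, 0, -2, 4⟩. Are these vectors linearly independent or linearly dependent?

linearly independent

Form the 5×5 matrix with these as columns; its determinant is 12.
A nonzero determinant means the columns are linearly independent.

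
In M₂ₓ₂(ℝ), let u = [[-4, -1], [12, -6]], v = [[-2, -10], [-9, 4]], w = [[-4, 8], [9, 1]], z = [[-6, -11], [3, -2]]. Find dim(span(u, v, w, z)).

dim = 3

Represent each element by its coordinate vector in ℝ⁴.
Form the matrix with u, v, w, z as columns and reduce.
Reduction leaves 3 leading entries, giving rank 3.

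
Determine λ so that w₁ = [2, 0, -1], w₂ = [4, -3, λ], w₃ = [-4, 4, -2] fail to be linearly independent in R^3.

λ = 1

Place the vectors as rows of a 3×3 matrix; dependence ⇔ determinant zero.
Expanding, det = 8 - 8*λ.
Solving 8 - 8*λ = 0 yields λ = 1.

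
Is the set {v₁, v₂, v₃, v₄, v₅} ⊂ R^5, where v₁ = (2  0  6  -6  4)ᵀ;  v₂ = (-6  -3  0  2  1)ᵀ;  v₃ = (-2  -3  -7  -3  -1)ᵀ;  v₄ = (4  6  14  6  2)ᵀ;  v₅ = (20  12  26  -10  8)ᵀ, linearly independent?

One vector is a scalar multiple of another, so the set is dependent.

linearly dependent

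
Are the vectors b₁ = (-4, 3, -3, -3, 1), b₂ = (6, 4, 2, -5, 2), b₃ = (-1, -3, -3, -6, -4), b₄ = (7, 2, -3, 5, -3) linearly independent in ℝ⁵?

Place the vectors as rows of a 4×5 matrix and reduce to echelon form.
The reduction yields 4 nonzero rows, so the rank is 4.
Since rank = 4 (the number of vectors), the set is linearly independent.

linearly independent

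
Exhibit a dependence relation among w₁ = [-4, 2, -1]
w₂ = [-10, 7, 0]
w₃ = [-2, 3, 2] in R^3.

2w₁ - w₂ + w₃ = 0

Set up α₁w₁ + … + α₃w₃ = 0 and solve the homogeneous system.
The free variable yields coefficients (2, -1, 1) (any nonzero multiple also works).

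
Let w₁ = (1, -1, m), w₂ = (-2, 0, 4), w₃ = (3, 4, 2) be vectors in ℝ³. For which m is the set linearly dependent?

The vectors are dependent exactly when the determinant of the matrix with rows w₁, w₂, w₃ vanishes.
Expanding, det = -8*m - 32.
This vanishes exactly when m = -4.

m = -4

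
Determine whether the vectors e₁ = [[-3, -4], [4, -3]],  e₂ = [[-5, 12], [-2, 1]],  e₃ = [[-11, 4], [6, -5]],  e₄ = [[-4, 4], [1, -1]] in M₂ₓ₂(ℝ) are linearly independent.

Write each element as a coordinate vector in ℝ⁴ using {E₁₁, E₁₂, E₂₁, E₂₂}.
Form the 4×4 matrix with these as columns; its determinant is 0.
A zero determinant means the columns are linearly dependent.
Indeed 2e₁ + e₂ - e₃ = 0.

linearly dependent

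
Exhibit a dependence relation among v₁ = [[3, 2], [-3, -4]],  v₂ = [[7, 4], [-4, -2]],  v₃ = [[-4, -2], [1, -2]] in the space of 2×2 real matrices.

v₁ - v₂ - v₃ = 0

Take coordinates with respect to {E₁₁, E₁₂, E₂₁, E₂₂}.
Write the vectors as columns of a matrix and find a nonzero vector in its null space.
A generator of the null space is (1, -1, -1).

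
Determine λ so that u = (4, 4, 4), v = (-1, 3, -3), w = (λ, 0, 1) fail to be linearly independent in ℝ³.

The vectors are dependent exactly when the determinant of the matrix with rows u, v, w vanishes.
The determinant works out to 16 - 24*λ.
This vanishes exactly when λ = 2/3.

λ = 2/3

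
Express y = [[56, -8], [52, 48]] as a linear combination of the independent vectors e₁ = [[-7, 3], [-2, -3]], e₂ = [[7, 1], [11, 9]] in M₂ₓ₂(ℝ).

Identify each element with its coordinate vector in ℝ⁴ via {E₁₁, E₁₂, E₂₁, E₂₂}.
Since e₁, e₂ are independent, the coefficients expressing y are uniquely determined by a linear system.
The system has the unique solution (a₁, a₂) = (-4, 4).

y = -4e₁ + 4e₂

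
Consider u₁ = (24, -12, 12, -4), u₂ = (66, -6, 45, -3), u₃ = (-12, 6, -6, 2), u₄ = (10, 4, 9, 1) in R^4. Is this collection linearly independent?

linearly dependent

One vector is a scalar multiple of another, so the set is dependent.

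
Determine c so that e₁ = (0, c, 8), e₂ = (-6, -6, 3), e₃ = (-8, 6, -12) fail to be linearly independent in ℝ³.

Dependence holds iff the 3×3 matrix [e₁ e₂ e₃] is singular.
Expanding, det = -96*c - 672.
Solving -96*c - 672 = 0 yields c = -7.

c = -7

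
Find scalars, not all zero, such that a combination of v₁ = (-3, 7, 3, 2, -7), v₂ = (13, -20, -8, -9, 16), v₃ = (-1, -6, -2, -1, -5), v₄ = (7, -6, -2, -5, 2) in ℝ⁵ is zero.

2v₁ + v₂ - v₄ = 0

Solve the homogeneous system with v₁, v₂, v₃, v₄ as columns by row-reducing the coefficient matrix.
A generator of the null space is (2, 1, 0, -1).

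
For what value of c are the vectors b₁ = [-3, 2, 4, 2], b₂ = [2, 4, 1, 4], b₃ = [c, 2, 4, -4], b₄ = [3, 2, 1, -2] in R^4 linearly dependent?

c = 6/7

The set is linearly dependent precisely when det[b₁; b₂; b₃; b₄] = 0.
Cofactor expansion gives det = 56*c - 48.
Solving 56*c - 48 = 0 yields c = 6/7.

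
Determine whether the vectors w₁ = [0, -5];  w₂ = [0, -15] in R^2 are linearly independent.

Place the vectors as rows of a 2×2 matrix and reduce to echelon form.
The reduction yields 1 nonzero row, so the rank is 1.
Since rank 1 < 2, the set is linearly dependent.

linearly dependent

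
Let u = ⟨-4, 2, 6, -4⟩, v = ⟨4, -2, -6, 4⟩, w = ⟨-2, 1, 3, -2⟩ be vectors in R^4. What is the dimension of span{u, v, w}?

1

Row-reduce the 3×4 matrix with these as rows.
The echelon form has 1 nonzero row, so the rank is 1.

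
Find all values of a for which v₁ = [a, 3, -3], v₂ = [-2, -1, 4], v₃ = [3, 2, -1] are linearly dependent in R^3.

Dependence holds iff the 3×3 matrix [v₁ v₂ v₃] is singular.
The determinant works out to 33 - 7*a.
Setting this to zero gives a = 33/7.

a = 33/7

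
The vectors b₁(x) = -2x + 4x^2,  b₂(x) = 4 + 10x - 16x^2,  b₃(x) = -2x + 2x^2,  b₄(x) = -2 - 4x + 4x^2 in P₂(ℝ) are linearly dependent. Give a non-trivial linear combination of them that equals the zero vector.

3b₁ + b₂ - 2b₃ + 2b₄ = 0

Take coordinates with respect to {1, x, x^2}.
Solve the homogeneous system with b₁, b₂, b₃, b₄ as columns by row-reducing the coefficient matrix.
A generator of the null space is (3, 1, -2, 2).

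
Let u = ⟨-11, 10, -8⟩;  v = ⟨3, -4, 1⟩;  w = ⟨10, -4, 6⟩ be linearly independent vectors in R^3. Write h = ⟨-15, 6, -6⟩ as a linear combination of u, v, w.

Write h = a₁u + … + a₃w and equate components.
Row-reducing the augmented matrix gives the unique coefficients (a₁, a₂, a₃) = (-1, -2, -2).

h = -u - 2v - 2w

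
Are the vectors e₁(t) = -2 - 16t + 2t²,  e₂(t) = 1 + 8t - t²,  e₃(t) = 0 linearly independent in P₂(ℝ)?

linearly dependent

Write each element as a coordinate vector in ℝ³ using {1, t, t²}.
One of the vectors is the zero vector, so the set is linearly dependent.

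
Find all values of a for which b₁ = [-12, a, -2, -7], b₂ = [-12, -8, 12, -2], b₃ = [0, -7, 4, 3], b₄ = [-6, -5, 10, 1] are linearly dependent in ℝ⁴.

Place the vectors as rows of a 4×4 matrix; dependence ⇔ determinant zero.
Cofactor expansion gives det = -48*a - 792.
Solving -48*a - 792 = 0 yields a = -33/2.

a = -33/2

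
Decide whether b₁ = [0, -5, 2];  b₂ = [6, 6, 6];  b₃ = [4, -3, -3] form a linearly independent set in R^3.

linearly independent

Form the 3×3 matrix with these as columns; its determinant is -294.
A nonzero determinant means the columns are linearly independent.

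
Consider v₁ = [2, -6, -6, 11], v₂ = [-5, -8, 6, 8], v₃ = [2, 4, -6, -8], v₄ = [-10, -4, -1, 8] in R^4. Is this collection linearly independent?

linearly independent

Form the 4×4 matrix with these as columns; its determinant is 4796.
A nonzero determinant means the columns are linearly independent.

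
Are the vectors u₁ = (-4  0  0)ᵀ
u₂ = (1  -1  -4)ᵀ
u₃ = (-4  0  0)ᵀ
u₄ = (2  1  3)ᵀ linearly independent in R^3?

There are 4 vectors in a 3-dimensional space, so they cannot be linearly independent.

linearly dependent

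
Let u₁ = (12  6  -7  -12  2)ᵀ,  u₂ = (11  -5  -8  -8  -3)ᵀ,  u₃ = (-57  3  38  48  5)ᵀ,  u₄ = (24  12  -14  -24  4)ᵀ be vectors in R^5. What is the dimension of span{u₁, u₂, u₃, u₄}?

Row-reduce the 4×5 matrix with these as rows.
The echelon form has 2 nonzero rows, so the rank is 2.

dim = 2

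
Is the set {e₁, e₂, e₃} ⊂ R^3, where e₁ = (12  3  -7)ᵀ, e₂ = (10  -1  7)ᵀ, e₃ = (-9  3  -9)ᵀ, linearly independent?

Place the vectors as rows of a 3×3 matrix and reduce to echelon form.
The reduction yields 3 nonzero rows, so the rank is 3.
Since rank = 3 (the number of vectors), the set is linearly independent.

linearly independent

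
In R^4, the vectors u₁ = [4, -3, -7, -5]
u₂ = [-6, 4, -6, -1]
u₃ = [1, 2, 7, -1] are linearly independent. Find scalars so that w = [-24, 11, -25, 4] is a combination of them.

w = -u₁ + 3u₂ - 2u₃

Solve the system with u₁, u₂, u₃ as columns and w as the right-hand side.
The system has the unique solution (a₁, a₂, a₃) = (-1, 3, -2).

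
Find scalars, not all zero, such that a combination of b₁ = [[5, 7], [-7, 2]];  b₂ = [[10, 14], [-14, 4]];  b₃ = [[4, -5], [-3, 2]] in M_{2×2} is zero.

Pass to coordinate vectors relative to the basis {E₁₁, E₁₂, E₂₁, E₂₂}.
Solve the homogeneous system with b₁, b₂, b₃ as columns by row-reducing the coefficient matrix.
One solution (up to scaling) is (2, -1, 0).

2b₁ - b₂ = 0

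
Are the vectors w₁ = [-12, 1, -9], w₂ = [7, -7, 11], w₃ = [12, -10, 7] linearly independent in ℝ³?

linearly independent

Form the 3×3 matrix with these as columns; its determinant is -775.
A nonzero determinant means the columns are linearly independent.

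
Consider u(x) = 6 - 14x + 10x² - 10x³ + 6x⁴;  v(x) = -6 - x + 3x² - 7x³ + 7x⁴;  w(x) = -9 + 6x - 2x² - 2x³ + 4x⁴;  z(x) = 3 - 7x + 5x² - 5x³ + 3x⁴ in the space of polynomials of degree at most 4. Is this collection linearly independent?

Write each element as a coordinate vector in ℝ⁵ using {1, x, …, x⁴}.
Row-reduce the matrix whose columns are u, v, w, z.
The reduction yields 2 nonzero rows, so the rank is 2.
Since rank 2 < 4, the set is linearly dependent.
Indeed u - 2v + 2w = 0.

linearly dependent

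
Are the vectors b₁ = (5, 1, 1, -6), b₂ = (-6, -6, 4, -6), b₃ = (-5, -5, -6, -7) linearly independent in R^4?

linearly independent

Row-reduce the matrix whose columns are b₁, b₂, b₃.
The reduction yields 3 nonzero rows, so the rank is 3.
Since rank = 3 (the number of vectors), the set is linearly independent.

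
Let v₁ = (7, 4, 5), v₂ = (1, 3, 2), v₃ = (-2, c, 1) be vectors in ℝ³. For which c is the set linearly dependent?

c = 31/9

Dependence holds iff the 3×3 matrix [v₁ v₂ v₃] is singular.
Cofactor expansion gives det = 31 - 9*c.
This vanishes exactly when c = 31/9.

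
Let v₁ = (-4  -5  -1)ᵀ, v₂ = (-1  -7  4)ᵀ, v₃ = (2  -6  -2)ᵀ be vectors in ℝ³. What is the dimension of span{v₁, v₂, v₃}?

3

Row-reduce the 3×3 matrix with these as rows.
There are 3 pivot columns, so rank = 3.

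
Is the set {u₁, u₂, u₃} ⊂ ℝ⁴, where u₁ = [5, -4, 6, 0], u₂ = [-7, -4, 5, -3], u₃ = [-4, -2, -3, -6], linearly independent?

linearly independent

Place the vectors as rows of a 3×4 matrix and reduce to echelon form.
The reduction yields 3 nonzero rows, so the rank is 3.
Since rank = 3 (the number of vectors), the set is linearly independent.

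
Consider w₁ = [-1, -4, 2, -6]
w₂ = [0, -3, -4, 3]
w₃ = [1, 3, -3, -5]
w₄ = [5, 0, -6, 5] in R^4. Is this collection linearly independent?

linearly independent

The matrix [w₁|w₂|w₃|w₄] has determinant 1059.
A nonzero determinant means the columns are linearly independent.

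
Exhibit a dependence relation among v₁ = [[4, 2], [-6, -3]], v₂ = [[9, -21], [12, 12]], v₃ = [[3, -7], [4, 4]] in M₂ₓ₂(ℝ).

Write each element as a vector in ℝ⁴ using {E₁₁, E₁₂, E₂₁, E₂₂}.
Write the vectors as columns of a matrix and find a nonzero vector in its null space.
One solution (up to scaling) is (0, 1, -3).

v₂ - 3v₃ = 0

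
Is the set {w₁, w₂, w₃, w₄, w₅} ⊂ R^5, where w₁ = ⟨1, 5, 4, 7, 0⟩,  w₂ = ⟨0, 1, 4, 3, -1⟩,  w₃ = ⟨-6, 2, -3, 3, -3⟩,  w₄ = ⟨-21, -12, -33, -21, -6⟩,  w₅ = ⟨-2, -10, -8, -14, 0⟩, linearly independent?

Form the 5×5 matrix with these as columns; its determinant is 0.
A zero determinant means the columns are linearly dependent.
Indeed 3w₁ + 3w₂ - 3w₃ + w₄ = 0.

linearly dependent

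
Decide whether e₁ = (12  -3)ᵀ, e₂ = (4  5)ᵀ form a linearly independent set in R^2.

Row-reduce the matrix whose columns are e₁, e₂.
The reduction yields 2 nonzero rows, so the rank is 2.
Since rank = 2 (the number of vectors), the set is linearly independent.

linearly independent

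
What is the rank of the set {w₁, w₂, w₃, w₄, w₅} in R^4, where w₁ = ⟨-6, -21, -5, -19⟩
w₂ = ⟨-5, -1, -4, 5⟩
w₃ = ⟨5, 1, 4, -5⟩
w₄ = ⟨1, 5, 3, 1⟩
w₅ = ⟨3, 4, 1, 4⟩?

Form the matrix with w₁, w₂, w₃, w₄, w₅ as columns and reduce.
The echelon form has 3 nonzero rows, so the rank is 3.
(With 5 elements in a 4-dimensional space the rank is at most 4.)

rank 3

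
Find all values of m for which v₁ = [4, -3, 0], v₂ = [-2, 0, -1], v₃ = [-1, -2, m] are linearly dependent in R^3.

Place the vectors as rows of a 3×3 matrix; dependence ⇔ determinant zero.
Expanding, det = -6*m - 11.
Solving -6*m - 11 = 0 yields m = -11/6.

m = -11/6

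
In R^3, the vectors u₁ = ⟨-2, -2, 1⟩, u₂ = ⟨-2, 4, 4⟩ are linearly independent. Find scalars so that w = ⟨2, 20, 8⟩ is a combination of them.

Since u₁, u₂ are independent, the coefficients expressing w are uniquely determined by a linear system.
Back-substitution yields (c₁, c₂) = (-4, 3).

w = -4u₁ + 3u₂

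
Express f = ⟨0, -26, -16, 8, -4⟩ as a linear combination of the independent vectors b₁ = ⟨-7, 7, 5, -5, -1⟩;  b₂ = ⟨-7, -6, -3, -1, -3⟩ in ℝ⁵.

f = -2b₁ + 2b₂

Since b₁, b₂ are independent, the coefficients expressing f are uniquely determined by a linear system.
Row-reducing the augmented matrix gives the unique coefficients (c₁, c₂) = (-2, 2).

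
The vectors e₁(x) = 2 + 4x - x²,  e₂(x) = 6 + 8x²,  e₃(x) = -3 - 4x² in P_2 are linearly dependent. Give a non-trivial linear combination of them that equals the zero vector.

Take coordinates with respect to {1, x, x²}.
Solve the homogeneous system with e₁, e₂, e₃ as columns by row-reducing the coefficient matrix.
A generator of the null space is (0, 1, 2).

e₂ + 2e₃ = 0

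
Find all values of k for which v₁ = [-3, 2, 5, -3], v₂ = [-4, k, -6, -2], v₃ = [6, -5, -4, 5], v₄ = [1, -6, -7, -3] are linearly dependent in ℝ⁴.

k = 51/11

Dependence holds iff the 4×4 matrix [v₁ v₂ v₃ v₄] is singular.
The determinant works out to 88*k - 408.
Solving 88*k - 408 = 0 yields k = 51/11.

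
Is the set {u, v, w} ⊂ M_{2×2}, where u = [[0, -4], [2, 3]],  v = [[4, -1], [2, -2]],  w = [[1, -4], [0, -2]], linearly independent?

linearly independent

Take coordinates with respect to the standard basis {E₁₁, E₁₂, E₂₁, E₂₂}.
Place the vectors as rows of a 3×4 matrix and reduce to echelon form.
The reduction yields 3 nonzero rows, so the rank is 3.
Since rank = 3 (the number of vectors), the set is linearly independent.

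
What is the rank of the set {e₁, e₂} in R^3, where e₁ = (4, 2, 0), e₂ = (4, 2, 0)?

Form the matrix with e₁, e₂ as columns and reduce.
The echelon form has 1 nonzero row, so the rank is 1.

rank 1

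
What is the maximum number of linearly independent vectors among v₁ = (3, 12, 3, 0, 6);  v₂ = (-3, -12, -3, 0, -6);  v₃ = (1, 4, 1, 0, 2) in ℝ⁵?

Apply Gaussian elimination to the matrix whose rows are v₁, v₂, v₃.
Reduction leaves 1 leading entry, giving rank 1.

1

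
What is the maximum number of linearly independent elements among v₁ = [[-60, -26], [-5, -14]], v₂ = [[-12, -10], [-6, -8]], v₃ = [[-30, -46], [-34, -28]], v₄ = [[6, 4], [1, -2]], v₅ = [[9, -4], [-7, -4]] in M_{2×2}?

Pass to coordinate vectors with respect to the basis {E₁₁, E₁₂, E₂₁, E₂₂}.
Apply Gaussian elimination to the matrix whose rows are v₁, v₂, v₃, v₄, v₅.
There are 3 pivot columns, so rank = 3.
(With 5 elements in a 4-dimensional space the rank is at most 4.)

3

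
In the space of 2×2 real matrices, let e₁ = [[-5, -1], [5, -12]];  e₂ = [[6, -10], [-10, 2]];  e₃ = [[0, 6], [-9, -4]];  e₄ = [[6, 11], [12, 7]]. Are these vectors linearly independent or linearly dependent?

Take coordinates with respect to the standard basis {E₁₁, E₁₂, E₂₁, E₂₂}.
Form the 4×4 matrix with these as columns; its determinant is 20030.
A nonzero determinant means the columns are linearly independent.

linearly independent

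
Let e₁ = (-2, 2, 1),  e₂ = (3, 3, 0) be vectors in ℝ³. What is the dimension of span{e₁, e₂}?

Put the 3×2 matrix [e₁|e₂] into echelon form.
The echelon form has 2 nonzero rows, so the rank is 2.

2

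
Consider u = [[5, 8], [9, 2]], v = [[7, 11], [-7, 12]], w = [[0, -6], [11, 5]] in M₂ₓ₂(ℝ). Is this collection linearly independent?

linearly independent

Write each element as a coordinate vector in ℝ⁴ using {E₁₁, E₁₂, E₂₁, E₂₂}.
Place the vectors as rows of a 3×4 matrix and reduce to echelon form.
The reduction yields 3 nonzero rows, so the rank is 3.
Since rank = 3 (the number of vectors), the set is linearly independent.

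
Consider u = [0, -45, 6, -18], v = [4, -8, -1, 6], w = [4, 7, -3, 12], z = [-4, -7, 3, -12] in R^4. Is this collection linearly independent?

Form the 4×4 matrix with these as columns; its determinant is 0.
A zero determinant means the columns are linearly dependent.

linearly dependent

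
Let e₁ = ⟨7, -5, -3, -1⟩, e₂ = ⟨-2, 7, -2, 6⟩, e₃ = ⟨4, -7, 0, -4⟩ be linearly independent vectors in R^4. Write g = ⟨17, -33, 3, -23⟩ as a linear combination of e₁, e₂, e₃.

Since e₁, e₂, e₃ are independent, the coefficients expressing g are uniquely determined by a linear system.
The system has the unique solution (c₁, c₂, c₃) = (1, -3, 1).

g = e₁ - 3e₂ + e₃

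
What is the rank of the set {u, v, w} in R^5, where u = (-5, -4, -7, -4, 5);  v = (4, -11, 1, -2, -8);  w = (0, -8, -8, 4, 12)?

Put the 5×3 matrix [u|v|w] into echelon form.
The echelon form has 3 nonzero rows, so the rank is 3.

3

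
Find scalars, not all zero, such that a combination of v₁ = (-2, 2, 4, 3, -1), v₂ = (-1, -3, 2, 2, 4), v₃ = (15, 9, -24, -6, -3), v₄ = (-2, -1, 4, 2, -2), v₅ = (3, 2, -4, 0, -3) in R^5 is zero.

Set up α₁v₁ + … + α₅v₅ = 0 and solve the homogeneous system.
One solution (up to scaling) is (0, 0, 1, 3, -3).

v₃ + 3v₄ - 3v₅ = 0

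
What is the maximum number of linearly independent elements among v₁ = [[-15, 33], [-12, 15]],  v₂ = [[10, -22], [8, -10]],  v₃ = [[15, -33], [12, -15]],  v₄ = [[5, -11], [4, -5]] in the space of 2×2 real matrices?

Use coordinates relative to {E₁₁, E₁₂, E₂₁, E₂₂}.
Form the matrix with v₁, v₂, v₃, v₄ as columns and reduce.
Exactly 1 pivot survives; hence the rank is 1.

1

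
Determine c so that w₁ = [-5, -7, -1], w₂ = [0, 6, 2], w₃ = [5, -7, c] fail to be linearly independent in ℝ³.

Place the vectors as rows of a 3×3 matrix; dependence ⇔ determinant zero.
The determinant works out to -30*c - 110.
Solving -30*c - 110 = 0 yields c = -11/3.

c = -11/3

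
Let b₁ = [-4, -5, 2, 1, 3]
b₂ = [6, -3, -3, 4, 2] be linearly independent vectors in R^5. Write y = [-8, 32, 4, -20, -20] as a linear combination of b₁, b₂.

Set up the augmented matrix [b₁ | b₂ | y] and row-reduce.
Row-reducing the augmented matrix gives the unique coefficients (α₁, α₂) = (-4, -4).

y = -4b₁ - 4b₂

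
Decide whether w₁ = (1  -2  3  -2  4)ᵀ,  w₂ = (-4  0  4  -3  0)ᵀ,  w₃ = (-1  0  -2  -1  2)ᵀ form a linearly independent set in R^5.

linearly independent

Row-reduce the matrix whose columns are w₁, w₂, w₃.
The reduction yields 3 nonzero rows, so the rank is 3.
Since rank = 3 (the number of vectors), the set is linearly independent.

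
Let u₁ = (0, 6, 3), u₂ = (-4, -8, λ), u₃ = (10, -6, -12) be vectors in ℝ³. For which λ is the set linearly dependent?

λ = -2/5

The vectors are dependent exactly when the determinant of the matrix with rows u₁, u₂, u₃ vanishes.
The determinant works out to 60*λ + 24.
This vanishes exactly when λ = -2/5.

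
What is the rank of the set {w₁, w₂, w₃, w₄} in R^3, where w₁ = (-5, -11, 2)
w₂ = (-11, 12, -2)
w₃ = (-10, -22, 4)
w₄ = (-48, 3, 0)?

2

Row-reduce the 4×3 matrix with these as rows.
There are 2 pivot columns, so rank = 2.
(With 4 elements in a 3-dimensional space the rank is at most 3.)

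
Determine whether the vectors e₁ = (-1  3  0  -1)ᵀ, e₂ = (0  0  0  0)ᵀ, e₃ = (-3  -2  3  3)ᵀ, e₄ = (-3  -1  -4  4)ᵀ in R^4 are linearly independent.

linearly dependent

One of the vectors is the zero vector, so the set is linearly dependent.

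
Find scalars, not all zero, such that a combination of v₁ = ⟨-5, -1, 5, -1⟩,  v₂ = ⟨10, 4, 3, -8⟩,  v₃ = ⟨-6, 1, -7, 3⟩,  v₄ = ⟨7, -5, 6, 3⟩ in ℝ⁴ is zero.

Row-reduce the matrix with v₁, v₂, v₃, v₄ as columns; the null space gives the coefficients.
One solution (up to scaling) is (1, 1, 2, 1).

v₁ + v₂ + 2v₃ + v₄ = 0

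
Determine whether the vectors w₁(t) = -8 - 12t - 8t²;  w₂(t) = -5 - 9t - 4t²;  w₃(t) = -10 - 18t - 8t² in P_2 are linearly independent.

linearly dependent

Take coordinates with respect to the standard basis {1, t, t²}.
One vector is a scalar multiple of another, so the set is dependent.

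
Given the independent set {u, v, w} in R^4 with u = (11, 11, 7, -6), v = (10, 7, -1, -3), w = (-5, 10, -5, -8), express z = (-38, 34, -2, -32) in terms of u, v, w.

Write z = α₁u + … + α₃w and equate components.
Row-reducing the augmented matrix gives the unique coefficients (α₁, α₂, α₃) = (2, -4, 4).

z = 2u - 4v + 4w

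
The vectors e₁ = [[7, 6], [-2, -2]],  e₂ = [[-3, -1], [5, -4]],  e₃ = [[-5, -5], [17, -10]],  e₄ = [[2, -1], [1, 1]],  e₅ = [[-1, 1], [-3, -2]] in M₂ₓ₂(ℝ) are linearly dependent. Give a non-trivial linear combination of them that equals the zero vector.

Pass to coordinate vectors relative to the basis {E₁₁, E₁₂, E₂₁, E₂₂}.
Solve the homogeneous system with e₁, e₂, e₃, e₄, e₅ as columns by row-reducing the coefficient matrix.
The free variable yields coefficients (0, 3, -1, 2, 0) (any nonzero multiple also works).

3e₂ - e₃ + 2e₄ = 0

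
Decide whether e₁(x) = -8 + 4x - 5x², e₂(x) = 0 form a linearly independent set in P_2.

Write each element as a coordinate vector in ℝ³ using {1, x, x²}.
One of the vectors is the zero vector, so the set is linearly dependent.

linearly dependent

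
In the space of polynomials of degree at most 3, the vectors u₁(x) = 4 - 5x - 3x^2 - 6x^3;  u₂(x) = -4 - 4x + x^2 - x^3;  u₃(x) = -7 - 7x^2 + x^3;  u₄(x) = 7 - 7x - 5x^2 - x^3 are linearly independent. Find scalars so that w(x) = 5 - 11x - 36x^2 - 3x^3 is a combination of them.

w = u₁ - 2u₂ + 3u₃ + 2u₄

Identify each element with its coordinate vector in ℝ⁴ via {1, x, …, x^3}.
Set up the augmented matrix [u₁ | u₂ | u₃ | u₄ | w] and row-reduce.
The system has the unique solution (α₁, …, α₄) = (1, -2, 3, 2).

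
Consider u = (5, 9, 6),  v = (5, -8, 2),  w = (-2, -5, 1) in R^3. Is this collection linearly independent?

Form the 3×3 matrix with these as columns; its determinant is -317.
A nonzero determinant means the columns are linearly independent.

linearly independent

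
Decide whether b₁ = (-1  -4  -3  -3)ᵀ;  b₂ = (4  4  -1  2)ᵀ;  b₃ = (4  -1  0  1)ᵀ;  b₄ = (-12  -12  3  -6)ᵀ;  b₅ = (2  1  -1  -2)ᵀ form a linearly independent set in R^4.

There are 5 vectors in a 4-dimensional space, so they cannot be linearly independent.

linearly dependent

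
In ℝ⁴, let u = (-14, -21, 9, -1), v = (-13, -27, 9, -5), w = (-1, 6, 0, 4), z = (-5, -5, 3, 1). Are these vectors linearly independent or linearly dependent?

Form the 4×4 matrix with these as columns; its determinant is 0.
A zero determinant means the columns are linearly dependent.
Indeed u - v - w = 0.

linearly dependent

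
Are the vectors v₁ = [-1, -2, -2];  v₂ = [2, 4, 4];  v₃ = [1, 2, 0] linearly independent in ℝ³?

linearly dependent

The matrix [v₁|v₂|v₃] has determinant 0.
A zero determinant means the columns are linearly dependent.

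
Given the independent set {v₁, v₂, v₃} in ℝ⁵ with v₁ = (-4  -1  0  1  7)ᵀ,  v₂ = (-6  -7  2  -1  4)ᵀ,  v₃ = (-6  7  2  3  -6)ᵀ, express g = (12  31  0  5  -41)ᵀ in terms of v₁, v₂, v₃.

g = -3v₁ - 2v₂ + 2v₃

Since v₁, v₂, v₃ are independent, the coefficients expressing g are uniquely determined by a linear system.
Back-substitution yields (c₁, c₂, c₃) = (-3, -2, 2).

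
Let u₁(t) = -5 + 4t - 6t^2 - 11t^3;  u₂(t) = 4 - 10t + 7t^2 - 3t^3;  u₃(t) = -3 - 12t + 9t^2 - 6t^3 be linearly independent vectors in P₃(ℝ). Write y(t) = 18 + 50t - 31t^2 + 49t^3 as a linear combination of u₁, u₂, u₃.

y = -2u₁ - u₂ - 4u₃

Identify each element with its coordinate vector in ℝ⁴ via {1, t, …, t^3}.
Since u₁, u₂, u₃ are independent, the coefficients expressing y are uniquely determined by a linear system.
Back-substitution yields (α₁, α₂, α₃) = (-2, -1, -4).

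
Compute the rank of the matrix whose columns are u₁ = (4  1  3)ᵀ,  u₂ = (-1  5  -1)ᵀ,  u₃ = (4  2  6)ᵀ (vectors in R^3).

Put the 3×3 matrix [u₁|u₂|u₃] into echelon form.
The echelon form has 3 nonzero rows, so the rank is 3.

3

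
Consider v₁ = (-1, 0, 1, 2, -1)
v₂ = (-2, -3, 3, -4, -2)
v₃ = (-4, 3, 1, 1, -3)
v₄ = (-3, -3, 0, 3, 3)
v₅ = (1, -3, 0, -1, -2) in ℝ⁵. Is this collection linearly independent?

Place the vectors as rows of a 5×5 matrix and reduce to echelon form.
The reduction yields 5 nonzero rows, so the rank is 5.
Since rank = 5 (the number of vectors), the set is linearly independent.

linearly independent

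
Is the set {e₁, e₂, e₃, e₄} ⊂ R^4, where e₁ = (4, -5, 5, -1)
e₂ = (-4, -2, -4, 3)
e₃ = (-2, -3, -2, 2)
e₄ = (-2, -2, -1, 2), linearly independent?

The matrix [e₁|e₂|e₃|e₄] has determinant 0.
A zero determinant means the columns are linearly dependent.
Indeed e₁ + 3e₂ - 3e₃ - e₄ = 0.

linearly dependent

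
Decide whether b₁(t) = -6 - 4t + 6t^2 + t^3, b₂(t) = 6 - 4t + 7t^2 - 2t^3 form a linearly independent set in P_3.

Write each element as a coordinate vector in ℝ⁴ using {1, t, …, t^3}.
Place the vectors as rows of a 2×4 matrix and reduce to echelon form.
The reduction yields 2 nonzero rows, so the rank is 2.
Since rank = 2 (the number of vectors), the set is linearly independent.

linearly independent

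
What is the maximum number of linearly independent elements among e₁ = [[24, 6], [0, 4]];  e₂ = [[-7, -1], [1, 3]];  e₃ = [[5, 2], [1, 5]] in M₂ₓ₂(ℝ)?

2

Use coordinates relative to {E₁₁, E₁₂, E₂₁, E₂₂}.
Put the 4×3 matrix [e₁|e₂|e₃] into echelon form.
The echelon form has 2 nonzero rows, so the rank is 2.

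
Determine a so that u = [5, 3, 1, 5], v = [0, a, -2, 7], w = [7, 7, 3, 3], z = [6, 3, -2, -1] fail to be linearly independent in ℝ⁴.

a = -25/6

Place the vectors as rows of a 4×4 matrix; dependence ⇔ determinant zero.
Expanding, det = -120*a - 500.
This vanishes exactly when a = -25/6.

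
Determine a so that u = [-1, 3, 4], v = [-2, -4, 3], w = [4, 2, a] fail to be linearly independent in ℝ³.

The set is linearly dependent precisely when det[u; v; w] = 0.
Cofactor expansion gives det = 10*a + 90.
This vanishes exactly when a = -9.

a = -9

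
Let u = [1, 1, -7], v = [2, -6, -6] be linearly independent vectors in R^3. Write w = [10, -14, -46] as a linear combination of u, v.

Set up the augmented matrix [u | v | w] and row-reduce.
Row-reducing the augmented matrix gives the unique coefficients (a₁, a₂) = (4, 3).

w = 4u + 3v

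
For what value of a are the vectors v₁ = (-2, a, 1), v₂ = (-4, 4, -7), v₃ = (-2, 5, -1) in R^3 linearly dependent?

The set is linearly dependent precisely when det[v₁; v₂; v₃] = 0.
The determinant works out to 10*a - 74.
This vanishes exactly when a = 37/5.

a = 37/5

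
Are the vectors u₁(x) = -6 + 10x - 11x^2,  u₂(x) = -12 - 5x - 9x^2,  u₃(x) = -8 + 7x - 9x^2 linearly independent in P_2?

Take coordinates with respect to the standard basis {1, x, x^2}.
The matrix [u₁|u₂|u₃] has determinant 356.
A nonzero determinant means the columns are linearly independent.

linearly independent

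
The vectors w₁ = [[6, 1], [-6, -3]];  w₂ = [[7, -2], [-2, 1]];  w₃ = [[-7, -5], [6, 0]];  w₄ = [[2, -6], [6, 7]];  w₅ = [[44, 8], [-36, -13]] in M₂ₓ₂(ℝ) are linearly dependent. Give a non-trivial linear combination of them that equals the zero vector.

Pass to coordinate vectors relative to the basis {E₁₁, E₁₂, E₂₁, E₂₂}.
Set up α₁w₁ + … + α₅w₅ = 0 and solve the homogeneous system.
The free variable yields coefficients (3, 3, -1, -1, -1) (any nonzero multiple also works).

3w₁ + 3w₂ - w₃ - w₄ - w₅ = 0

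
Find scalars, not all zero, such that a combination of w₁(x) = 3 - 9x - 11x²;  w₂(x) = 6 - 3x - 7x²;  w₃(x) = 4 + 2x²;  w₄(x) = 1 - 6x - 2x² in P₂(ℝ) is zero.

Pass to coordinate vectors relative to the basis {1, x, x²}.
Row-reduce the matrix with w₁, w₂, w₃, w₄ as columns; the null space gives the coefficients.
One solution (up to scaling) is (1, -1, 1, -1).

w₁ - w₂ + w₃ - w₄ = 0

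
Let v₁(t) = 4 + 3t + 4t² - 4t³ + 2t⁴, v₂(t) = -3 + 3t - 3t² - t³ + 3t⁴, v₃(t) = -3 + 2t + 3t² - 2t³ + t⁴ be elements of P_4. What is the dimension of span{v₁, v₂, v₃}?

3

Represent each element by its coordinate vector in ℝ⁵.
Row-reduce the 3×5 matrix with these as rows.
There are 3 pivot columns, so rank = 3.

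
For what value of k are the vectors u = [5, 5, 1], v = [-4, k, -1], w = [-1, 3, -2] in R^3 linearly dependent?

The set is linearly dependent precisely when det[u; v; w] = 0.
The determinant works out to -9*k - 32.
Setting this to zero gives k = -32/9.

k = -32/9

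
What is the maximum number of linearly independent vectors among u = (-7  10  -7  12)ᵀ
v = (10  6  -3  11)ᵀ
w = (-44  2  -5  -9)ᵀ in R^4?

Row-reduce the 3×4 matrix with these as rows.
There are 2 pivot columns, so rank = 2.

2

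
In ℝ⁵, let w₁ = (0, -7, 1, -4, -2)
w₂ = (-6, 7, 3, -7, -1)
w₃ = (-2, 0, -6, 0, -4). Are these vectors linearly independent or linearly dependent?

linearly independent

Place the vectors as rows of a 3×5 matrix and reduce to echelon form.
The reduction yields 3 nonzero rows, so the rank is 3.
Since rank = 3 (the number of vectors), the set is linearly independent.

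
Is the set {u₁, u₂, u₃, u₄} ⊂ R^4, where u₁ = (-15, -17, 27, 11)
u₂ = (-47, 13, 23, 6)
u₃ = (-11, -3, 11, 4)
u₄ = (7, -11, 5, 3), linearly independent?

linearly dependent

The matrix [u₁|u₂|u₃|u₄] has determinant 0.
A zero determinant means the columns are linearly dependent.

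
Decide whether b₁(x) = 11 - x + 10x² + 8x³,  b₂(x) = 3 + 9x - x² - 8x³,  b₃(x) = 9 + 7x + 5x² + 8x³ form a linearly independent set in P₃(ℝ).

linearly independent

Write each element as a coordinate vector in ℝ⁴ using {1, x, …, x³}.
Row-reduce the matrix whose columns are b₁, b₂, b₃.
The reduction yields 3 nonzero rows, so the rank is 3.
Since rank = 3 (the number of vectors), the set is linearly independent.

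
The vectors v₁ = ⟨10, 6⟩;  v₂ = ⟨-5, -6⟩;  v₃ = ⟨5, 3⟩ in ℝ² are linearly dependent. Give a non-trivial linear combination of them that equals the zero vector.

v₁ - 2v₃ = 0

Solve the homogeneous system with v₁, v₂, v₃ as columns by row-reducing the coefficient matrix.
A generator of the null space is (1, 0, -2).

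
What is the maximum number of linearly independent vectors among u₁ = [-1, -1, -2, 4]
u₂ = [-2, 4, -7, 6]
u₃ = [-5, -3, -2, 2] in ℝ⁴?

Form the matrix with u₁, u₂, u₃ as columns and reduce.
Reduction leaves 3 leading entries, giving rank 3.

3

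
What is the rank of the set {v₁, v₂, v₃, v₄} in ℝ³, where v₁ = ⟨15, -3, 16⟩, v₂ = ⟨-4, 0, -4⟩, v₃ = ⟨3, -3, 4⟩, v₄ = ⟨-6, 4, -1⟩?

3

Apply Gaussian elimination to the matrix whose rows are v₁, v₂, v₃, v₄.
Reduction leaves 3 leading entries, giving rank 3.
(With 4 elements in a 3-dimensional space the rank is at most 3.)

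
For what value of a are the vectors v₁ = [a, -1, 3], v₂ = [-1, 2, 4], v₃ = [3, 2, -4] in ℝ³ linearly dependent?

a = -2

Place the vectors as rows of a 3×3 matrix; dependence ⇔ determinant zero.
The determinant works out to -16*a - 32.
This vanishes exactly when a = -2.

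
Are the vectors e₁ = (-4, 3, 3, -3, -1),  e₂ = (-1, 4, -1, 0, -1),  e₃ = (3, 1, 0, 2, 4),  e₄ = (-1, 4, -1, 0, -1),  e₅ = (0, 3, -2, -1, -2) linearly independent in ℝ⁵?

Two of the vectors are equal, giving an immediate dependence.

linearly dependent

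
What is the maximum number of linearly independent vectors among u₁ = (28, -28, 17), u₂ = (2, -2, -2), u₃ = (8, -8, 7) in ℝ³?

2

Form the matrix with u₁, u₂, u₃ as columns and reduce.
Exactly 2 pivots survive; hence the rank is 2.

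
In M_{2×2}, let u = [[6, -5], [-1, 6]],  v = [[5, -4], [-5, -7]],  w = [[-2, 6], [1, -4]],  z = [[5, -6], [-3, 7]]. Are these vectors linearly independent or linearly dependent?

Take coordinates with respect to the standard basis {E₁₁, E₁₂, E₂₁, E₂₂}.
Form the 4×4 matrix with these as columns; its determinant is 710.
A nonzero determinant means the columns are linearly independent.

linearly independent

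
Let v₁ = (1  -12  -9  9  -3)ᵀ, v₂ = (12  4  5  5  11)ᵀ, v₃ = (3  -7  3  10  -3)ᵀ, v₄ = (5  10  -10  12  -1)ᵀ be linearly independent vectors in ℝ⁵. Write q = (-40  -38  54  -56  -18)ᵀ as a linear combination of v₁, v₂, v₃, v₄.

q = -2v₁ - 2v₂ + 2v₃ - 4v₄

Set up the augmented matrix [v₁ | v₂ | v₃ | v₄ | q] and row-reduce.
Row-reducing the augmented matrix gives the unique coefficients (a₁, …, a₄) = (-2, -2, 2, -4).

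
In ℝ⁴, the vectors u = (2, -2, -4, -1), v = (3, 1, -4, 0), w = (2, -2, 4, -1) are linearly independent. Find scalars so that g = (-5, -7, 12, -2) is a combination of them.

Since u, v, w are independent, the coefficients expressing g are uniquely determined by a linear system.
Row-reducing the augmented matrix gives the unique coefficients (a₁, a₂, a₃) = (1, -3, 1).

g = u - 3v + w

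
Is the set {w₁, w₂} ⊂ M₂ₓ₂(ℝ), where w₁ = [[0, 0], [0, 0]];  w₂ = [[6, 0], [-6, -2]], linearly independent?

Take coordinates with respect to the standard basis {E₁₁, E₁₂, E₂₁, E₂₂}.
One of the vectors is the zero vector, so the set is linearly dependent.

linearly dependent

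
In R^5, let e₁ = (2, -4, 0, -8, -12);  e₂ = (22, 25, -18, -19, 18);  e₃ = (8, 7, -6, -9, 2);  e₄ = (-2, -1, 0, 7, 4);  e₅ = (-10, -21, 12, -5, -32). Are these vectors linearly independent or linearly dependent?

Place the vectors as rows of a 5×5 matrix and reduce to echelon form.
The reduction yields 3 nonzero rows, so the rank is 3.
Since rank 3 < 5, the set is linearly dependent.
Indeed e₁ + e₂ - 3e₃ = 0.

linearly dependent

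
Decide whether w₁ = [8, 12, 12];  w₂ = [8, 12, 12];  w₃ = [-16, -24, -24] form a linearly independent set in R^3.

Two of the vectors are equal, giving an immediate dependence.

linearly dependent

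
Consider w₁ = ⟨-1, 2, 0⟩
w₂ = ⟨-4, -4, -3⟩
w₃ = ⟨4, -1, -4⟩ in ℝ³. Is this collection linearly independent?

Row-reduce the matrix whose columns are w₁, w₂, w₃.
The reduction yields 3 nonzero rows, so the rank is 3.
Since rank = 3 (the number of vectors), the set is linearly independent.

linearly independent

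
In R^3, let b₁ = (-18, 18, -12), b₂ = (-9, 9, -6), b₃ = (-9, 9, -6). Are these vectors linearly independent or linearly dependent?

Two of the vectors are equal, giving an immediate dependence.

linearly dependent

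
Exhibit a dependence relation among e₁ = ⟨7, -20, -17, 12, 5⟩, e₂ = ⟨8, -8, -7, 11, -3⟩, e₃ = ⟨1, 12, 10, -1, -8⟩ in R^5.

Row-reduce the matrix with e₁, e₂, e₃ as columns; the null space gives the coefficients.
A generator of the null space is (1, -1, 1).

e₁ - e₂ + e₃ = 0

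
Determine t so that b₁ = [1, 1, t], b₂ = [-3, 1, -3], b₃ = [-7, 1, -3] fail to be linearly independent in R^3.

t = -3

Dependence holds iff the 3×3 matrix [b₁ b₂ b₃] is singular.
Cofactor expansion gives det = 4*t + 12.
Solving 4*t + 12 = 0 yields t = -3.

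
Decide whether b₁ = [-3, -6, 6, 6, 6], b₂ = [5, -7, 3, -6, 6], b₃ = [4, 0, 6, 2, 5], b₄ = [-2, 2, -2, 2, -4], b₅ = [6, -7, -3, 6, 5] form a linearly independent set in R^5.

linearly independent

Place the vectors as rows of a 5×5 matrix and reduce to echelon form.
The reduction yields 5 nonzero rows, so the rank is 5.
Since rank = 5 (the number of vectors), the set is linearly independent.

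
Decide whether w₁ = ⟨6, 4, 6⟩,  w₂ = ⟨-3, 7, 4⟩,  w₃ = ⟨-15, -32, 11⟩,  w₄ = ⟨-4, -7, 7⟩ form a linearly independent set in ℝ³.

There are 4 vectors in a 3-dimensional space, so they cannot be linearly independent.

linearly dependent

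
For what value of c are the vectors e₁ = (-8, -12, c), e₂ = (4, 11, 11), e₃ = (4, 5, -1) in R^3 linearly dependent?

c = -2

The vectors are dependent exactly when the determinant of the matrix with rows e₁, e₂, e₃ vanishes.
Cofactor expansion gives det = -24*c - 48.
Setting this to zero gives c = -2.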